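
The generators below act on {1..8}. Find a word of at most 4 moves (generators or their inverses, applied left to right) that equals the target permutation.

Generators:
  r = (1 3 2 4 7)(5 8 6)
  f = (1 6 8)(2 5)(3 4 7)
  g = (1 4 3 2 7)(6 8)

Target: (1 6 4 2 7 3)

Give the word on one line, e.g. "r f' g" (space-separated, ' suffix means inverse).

f f g

  after f: (1 6 8)(2 5)(3 4 7)
  after f: (1 8 6)(3 7 4)
  after g: (1 6 4 2 7 3)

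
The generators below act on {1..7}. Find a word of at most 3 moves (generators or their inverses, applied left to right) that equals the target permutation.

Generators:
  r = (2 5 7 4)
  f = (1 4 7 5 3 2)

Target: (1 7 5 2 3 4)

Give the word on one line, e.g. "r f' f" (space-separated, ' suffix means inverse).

r f r'

  after r: (2 5 7 4)
  after f: (1 4)(2 3)
  after r': (1 7 5 2 3 4)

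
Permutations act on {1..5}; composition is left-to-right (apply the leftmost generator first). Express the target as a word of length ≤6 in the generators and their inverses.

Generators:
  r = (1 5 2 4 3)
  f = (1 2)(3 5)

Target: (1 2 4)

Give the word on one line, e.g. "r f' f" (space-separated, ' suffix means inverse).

f' r f' r'

  after f': (1 2)(3 5)
  after r: (1 4 3 2 5)
  after f': (1 4 5 2 3)
  after r': (1 2 4)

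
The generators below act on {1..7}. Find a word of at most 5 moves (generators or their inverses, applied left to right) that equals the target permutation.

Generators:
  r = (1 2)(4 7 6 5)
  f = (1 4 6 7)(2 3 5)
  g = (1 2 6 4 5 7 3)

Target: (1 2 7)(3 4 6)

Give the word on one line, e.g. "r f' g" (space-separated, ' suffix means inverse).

f r f g

  after f: (1 4 6 7)(2 3 5)
  after r: (1 7 2 3 4 5)
  after f: (2 5 4)(3 6 7)
  after g: (1 2 7)(3 4 6)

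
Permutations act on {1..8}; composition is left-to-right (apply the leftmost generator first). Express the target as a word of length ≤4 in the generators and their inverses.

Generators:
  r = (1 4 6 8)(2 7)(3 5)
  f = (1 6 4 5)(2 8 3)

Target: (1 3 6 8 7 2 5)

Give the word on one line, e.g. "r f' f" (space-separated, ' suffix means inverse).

f' r r r

  after f': (1 5 4 6)(2 3 8)
  after r: (1 3)(2 5 6 4 8 7)
  after r: (1 5 8 2 3 4)
  after r: (1 3 6 8 7 2 5)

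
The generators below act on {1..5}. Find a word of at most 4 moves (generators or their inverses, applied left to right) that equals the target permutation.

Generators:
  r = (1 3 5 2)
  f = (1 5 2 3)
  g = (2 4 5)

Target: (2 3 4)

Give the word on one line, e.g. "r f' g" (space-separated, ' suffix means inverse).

f' r' g'

  after f': (1 3 2 5)
  after r': (2 3 5)
  after g': (2 3 4)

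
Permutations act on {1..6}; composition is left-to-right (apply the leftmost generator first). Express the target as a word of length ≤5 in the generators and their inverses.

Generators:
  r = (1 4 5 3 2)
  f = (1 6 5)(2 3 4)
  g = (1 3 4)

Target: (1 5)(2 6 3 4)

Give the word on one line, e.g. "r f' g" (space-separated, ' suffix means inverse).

g f f r f'

  after g: (1 3 4)
  after f: (1 4 6 5)(2 3)
  after f: (1 2 4 5 6)
  after r: (2 5 6 4 3)
  after f': (1 5)(2 6 3 4)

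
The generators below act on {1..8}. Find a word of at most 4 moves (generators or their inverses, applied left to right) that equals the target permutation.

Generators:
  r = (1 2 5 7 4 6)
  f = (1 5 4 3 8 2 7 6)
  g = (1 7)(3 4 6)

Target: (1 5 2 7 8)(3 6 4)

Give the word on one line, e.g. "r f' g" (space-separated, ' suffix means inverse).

r g' f r'

  after r: (1 2 5 7 4 6)
  after g': (1 2 5)(3 6 7)
  after f: (1 7 8 2 4 3)
  after r': (1 5 2 7 8)(3 6 4)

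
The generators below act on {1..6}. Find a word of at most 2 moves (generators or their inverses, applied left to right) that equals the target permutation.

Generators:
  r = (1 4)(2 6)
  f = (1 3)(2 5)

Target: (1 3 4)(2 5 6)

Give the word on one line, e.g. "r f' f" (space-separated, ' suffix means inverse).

  after f: (1 3)(2 5)
  after r: (1 3 4)(2 5 6)

f r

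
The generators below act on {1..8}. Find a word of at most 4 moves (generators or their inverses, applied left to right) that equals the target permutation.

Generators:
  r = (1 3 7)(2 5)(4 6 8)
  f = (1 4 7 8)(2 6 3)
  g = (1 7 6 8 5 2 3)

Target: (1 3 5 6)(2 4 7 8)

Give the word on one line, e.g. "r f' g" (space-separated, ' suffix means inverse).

f r f' f'

  after f: (1 4 7 8)(2 6 3)
  after r: (1 6 7 4)(2 8 3 5)
  after f': (1 2 7)(3 5)(4 8 6)
  after f': (1 3 5 6)(2 4 7 8)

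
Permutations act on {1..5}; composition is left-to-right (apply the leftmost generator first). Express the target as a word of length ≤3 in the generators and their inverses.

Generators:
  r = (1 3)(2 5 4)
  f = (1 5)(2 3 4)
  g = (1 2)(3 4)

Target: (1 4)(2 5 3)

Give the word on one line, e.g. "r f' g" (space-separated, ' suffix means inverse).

  after r: (1 3)(2 5 4)
  after g': (1 4)(2 5 3)

r g'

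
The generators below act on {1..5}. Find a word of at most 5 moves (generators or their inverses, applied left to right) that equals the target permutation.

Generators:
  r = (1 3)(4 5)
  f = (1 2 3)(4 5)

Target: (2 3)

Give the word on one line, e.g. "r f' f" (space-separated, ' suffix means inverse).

r f r' r'

  after r: (1 3)(4 5)
  after f: (2 3)
  after r': (1 3 2)(4 5)
  after r': (2 3)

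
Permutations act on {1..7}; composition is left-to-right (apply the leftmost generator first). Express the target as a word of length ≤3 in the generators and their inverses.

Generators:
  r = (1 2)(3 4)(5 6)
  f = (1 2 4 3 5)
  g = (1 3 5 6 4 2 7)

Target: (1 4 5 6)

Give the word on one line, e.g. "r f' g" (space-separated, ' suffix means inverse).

r f

  after r: (1 2)(3 4)(5 6)
  after f: (1 4 5 6)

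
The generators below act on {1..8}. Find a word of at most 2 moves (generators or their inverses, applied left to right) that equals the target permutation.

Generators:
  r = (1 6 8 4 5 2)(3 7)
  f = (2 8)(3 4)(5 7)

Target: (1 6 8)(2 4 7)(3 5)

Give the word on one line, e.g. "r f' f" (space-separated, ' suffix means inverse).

f' r

  after f': (2 8)(3 4)(5 7)
  after r: (1 6 8)(2 4 7)(3 5)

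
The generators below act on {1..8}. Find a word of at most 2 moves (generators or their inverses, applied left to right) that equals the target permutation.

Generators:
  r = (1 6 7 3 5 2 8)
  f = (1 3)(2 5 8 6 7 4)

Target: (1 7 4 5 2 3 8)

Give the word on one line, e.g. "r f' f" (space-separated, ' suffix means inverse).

  after f: (1 3)(2 5 8 6 7 4)
  after r': (1 7 4 5 2 3 8)

f r'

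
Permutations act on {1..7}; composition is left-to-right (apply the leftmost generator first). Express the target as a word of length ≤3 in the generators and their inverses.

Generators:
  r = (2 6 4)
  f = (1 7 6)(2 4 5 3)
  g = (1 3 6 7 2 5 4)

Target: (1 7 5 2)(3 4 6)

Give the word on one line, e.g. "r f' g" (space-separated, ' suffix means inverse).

g f g'

  after g: (1 3 6 7 2 5 4)
  after f: (1 2 3)(4 7)
  after g': (1 7 5 2)(3 4 6)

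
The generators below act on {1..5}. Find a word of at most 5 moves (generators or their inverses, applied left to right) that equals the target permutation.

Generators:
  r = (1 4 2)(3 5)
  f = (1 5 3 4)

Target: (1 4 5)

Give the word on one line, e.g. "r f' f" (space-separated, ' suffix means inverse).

  after f': (1 4 3 5)
  after r': (2 4 5)
  after r': (1 2)(3 5 4)
  after r': (1 4 5)

f' r' r' r'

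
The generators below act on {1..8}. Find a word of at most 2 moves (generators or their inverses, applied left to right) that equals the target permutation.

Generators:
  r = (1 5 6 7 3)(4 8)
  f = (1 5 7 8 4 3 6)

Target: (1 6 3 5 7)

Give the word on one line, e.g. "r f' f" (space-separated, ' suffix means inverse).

r r

  after r: (1 5 6 7 3)(4 8)
  after r: (1 6 3 5 7)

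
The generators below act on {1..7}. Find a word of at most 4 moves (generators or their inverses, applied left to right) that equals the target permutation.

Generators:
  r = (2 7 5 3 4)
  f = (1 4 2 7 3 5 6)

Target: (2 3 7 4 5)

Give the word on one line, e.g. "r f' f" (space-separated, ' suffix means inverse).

r' r'

  after r': (2 4 3 5 7)
  after r': (2 3 7 4 5)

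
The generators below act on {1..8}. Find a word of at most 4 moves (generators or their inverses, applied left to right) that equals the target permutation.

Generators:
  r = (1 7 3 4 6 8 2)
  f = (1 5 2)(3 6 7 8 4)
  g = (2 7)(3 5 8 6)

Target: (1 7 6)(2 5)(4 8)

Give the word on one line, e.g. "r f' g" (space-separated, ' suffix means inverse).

f r g f'

  after f: (1 5 2)(3 6 7 8 4)
  after r: (1 5)(2 7)(3 8 6)
  after g: (1 8 3 6 5)
  after f': (1 7 6)(2 5)(4 8)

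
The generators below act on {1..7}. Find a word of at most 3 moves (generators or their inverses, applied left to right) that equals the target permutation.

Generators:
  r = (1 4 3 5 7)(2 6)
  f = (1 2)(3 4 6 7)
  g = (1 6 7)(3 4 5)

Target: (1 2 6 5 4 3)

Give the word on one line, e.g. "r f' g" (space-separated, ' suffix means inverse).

  after g: (1 6 7)(3 4 5)
  after r': (1 2 6 5 4 3)

g r'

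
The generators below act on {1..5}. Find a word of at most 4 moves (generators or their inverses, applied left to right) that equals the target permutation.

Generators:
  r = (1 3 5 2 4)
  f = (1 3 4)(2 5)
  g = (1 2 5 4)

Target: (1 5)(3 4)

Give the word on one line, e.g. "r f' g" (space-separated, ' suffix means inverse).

  after g: (1 2 5 4)
  after f: (1 5)(3 4)

g f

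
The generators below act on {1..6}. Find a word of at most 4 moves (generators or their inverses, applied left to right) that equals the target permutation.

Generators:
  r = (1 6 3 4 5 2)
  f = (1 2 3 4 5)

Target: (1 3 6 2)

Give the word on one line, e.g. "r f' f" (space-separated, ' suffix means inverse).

r' f

  after r': (1 2 5 4 3 6)
  after f: (1 3 6 2)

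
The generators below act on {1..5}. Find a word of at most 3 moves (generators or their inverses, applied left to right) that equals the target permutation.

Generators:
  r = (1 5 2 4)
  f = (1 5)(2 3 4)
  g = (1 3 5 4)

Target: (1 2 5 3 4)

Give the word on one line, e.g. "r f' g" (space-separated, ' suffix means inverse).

  after g': (1 4 5 3)
  after r': (1 2 5 3 4)

g' r'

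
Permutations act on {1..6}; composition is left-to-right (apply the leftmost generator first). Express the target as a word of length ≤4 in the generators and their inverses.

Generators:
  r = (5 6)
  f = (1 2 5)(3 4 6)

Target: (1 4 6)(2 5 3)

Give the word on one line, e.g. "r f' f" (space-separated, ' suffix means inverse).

r f' r' f'

  after r: (5 6)
  after f': (1 5 4 3 6 2)
  after r': (1 6 2)(3 5 4)
  after f': (1 4 6)(2 5 3)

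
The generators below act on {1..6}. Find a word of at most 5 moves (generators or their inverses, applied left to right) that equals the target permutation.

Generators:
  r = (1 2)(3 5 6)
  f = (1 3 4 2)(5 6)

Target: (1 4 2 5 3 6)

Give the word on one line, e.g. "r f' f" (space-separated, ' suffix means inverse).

  after r': (1 2)(3 6 5)
  after r': (3 5 6)
  after f: (1 3 6 4 2)
  after f: (1 4)(2 3 5 6)
  after r: (1 4 2 5 3 6)

r' r' f f r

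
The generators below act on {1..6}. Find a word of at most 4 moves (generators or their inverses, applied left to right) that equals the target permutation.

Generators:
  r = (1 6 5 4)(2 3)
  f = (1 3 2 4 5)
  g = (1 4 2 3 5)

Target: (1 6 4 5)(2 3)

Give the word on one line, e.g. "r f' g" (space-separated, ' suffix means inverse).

f' r' g

  after f': (1 5 4 2 3)
  after r': (1 6)(3 4)
  after g: (1 6 4 5)(2 3)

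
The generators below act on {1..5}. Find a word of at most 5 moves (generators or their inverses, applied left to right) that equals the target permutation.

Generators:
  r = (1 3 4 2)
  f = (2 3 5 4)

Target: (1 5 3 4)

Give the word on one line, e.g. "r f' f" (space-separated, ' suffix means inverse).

  after f: (2 3 5 4)
  after r': (1 2)(3 5)
  after r': (1 4 3 5)
  after f': (1 5)(2 4)
  after r: (1 5 3 4)

f r' r' f' r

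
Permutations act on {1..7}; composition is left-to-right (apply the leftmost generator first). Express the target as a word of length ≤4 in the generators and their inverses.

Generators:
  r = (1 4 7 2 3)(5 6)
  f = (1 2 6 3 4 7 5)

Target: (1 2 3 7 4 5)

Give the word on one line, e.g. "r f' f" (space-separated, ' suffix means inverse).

  after f': (1 5 7 4 3 6 2)
  after r: (1 6 3 5 2 4)
  after f': (1 2 3 7 4 5)

f' r f'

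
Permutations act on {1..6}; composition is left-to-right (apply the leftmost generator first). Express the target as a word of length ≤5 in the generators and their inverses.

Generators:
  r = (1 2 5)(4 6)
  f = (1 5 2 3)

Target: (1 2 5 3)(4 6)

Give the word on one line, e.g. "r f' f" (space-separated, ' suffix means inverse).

r f' r r

  after r: (1 2 5)(4 6)
  after f': (1 5 3 2)(4 6)
  after r: (3 5)
  after r: (1 2 5 3)(4 6)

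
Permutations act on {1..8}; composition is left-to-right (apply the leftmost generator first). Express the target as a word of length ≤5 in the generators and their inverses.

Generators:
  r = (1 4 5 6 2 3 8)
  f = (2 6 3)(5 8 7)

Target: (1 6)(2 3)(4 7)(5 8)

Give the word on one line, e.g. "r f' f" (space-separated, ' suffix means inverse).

  after r: (1 4 5 6 2 3 8)
  after f: (1 4 8)(3 7 5)
  after f: (1 4 7 8)(2 6 3 5)
  after r: (1 5 3 6 8 4 7)
  after r: (1 6)(2 3)(4 7)(5 8)

r f f r r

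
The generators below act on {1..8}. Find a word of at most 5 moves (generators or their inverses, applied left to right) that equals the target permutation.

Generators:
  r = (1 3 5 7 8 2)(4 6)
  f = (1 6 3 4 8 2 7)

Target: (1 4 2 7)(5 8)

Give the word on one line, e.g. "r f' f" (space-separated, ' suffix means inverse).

  after f': (1 7 2 8 4 3 6)
  after r': (1 5 3 4)(2 7 8 6)
  after r': (1 3 6 8 4 2 5)
  after f': (1 6 4 8 3)(2 5 7)
  after r: (1 4 2 7)(5 8)

f' r' r' f' r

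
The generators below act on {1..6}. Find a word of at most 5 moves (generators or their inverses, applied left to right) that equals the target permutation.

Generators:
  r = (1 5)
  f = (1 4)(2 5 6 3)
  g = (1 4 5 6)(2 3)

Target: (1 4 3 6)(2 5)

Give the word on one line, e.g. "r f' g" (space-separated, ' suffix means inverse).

f' r' f' r' g'

  after f': (1 4)(2 3 6 5)
  after r': (1 4 5 2 3 6)
  after f': (2 6 4)(3 5)
  after r': (1 5 3)(2 6 4)
  after g': (1 4 3 6)(2 5)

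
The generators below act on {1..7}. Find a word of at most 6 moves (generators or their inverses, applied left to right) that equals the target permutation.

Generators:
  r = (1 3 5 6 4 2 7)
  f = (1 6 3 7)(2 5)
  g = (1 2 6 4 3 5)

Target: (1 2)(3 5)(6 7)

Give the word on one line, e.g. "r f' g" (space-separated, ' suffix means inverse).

f g f' r

  after f: (1 6 3 7)(2 5)
  after g: (1 4 3 7 2)(5 6)
  after f': (1 4 6 2 7 5)
  after r: (1 2)(3 5)(6 7)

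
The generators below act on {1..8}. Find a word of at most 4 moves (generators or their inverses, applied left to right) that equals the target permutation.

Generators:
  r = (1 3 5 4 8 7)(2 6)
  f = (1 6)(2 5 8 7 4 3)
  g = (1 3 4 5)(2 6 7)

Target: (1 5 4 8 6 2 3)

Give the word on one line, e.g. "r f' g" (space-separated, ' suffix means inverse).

  after f: (1 6)(2 5 8 7 4 3)
  after r: (1 2 4 5 7 8)(3 6)
  after f: (1 5 4 8 6 2 3)

f r f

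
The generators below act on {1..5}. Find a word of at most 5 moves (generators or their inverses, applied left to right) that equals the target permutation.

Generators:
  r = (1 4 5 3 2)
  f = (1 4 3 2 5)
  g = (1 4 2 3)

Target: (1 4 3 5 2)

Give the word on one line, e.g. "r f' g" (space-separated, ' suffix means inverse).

f' g' g' r'

  after f': (1 5 2 3 4)
  after g': (1 5 4 3)
  after g': (1 5)(2 4)
  after r': (1 4 3 5 2)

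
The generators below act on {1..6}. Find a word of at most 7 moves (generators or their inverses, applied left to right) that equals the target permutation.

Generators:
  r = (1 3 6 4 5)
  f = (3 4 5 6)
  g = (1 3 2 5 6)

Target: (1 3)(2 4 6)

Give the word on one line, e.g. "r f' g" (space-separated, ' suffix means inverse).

f' r' f' g f'

  after f': (3 6 5 4)
  after r': (1 5 6 4)
  after f': (1 4)(3 6)
  after g: (1 4 3)(2 5 6)
  after f': (1 3)(2 4 6)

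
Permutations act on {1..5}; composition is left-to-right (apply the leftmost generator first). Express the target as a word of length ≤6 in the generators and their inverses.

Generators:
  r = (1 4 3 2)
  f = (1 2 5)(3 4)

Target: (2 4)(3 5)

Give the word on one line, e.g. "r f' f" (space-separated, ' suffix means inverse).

r' r' f' r'

  after r': (1 2 3 4)
  after r': (1 3)(2 4)
  after f': (1 4)(2 3 5)
  after r': (2 4)(3 5)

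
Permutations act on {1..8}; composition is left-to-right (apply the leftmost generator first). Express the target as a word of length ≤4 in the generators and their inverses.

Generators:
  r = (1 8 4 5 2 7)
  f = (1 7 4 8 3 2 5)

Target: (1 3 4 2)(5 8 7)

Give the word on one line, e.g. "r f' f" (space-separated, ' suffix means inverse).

r f r' r'

  after r: (1 8 4 5 2 7)
  after f: (1 3 2 4)
  after r': (1 3 5 4 7 2 8)
  after r': (1 3 4 2)(5 8 7)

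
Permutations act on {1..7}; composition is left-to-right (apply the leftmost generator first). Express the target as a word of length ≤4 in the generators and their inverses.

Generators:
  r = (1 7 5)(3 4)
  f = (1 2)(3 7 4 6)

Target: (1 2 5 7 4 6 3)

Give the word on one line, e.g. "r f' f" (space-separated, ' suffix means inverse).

f r r

  after f: (1 2)(3 7 4 6)
  after r: (1 2 7 3 5)(4 6)
  after r: (1 2 5 7 4 6 3)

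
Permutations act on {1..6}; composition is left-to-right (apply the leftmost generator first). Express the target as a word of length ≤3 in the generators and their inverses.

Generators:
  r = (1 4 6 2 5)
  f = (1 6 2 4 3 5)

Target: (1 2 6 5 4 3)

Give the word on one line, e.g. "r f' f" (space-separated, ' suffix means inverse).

f r

  after f: (1 6 2 4 3 5)
  after r: (1 2 6 5 4 3)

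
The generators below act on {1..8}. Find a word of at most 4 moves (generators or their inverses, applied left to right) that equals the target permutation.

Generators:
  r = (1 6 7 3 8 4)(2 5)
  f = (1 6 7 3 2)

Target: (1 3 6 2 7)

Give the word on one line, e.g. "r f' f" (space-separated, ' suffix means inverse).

f f f

  after f: (1 6 7 3 2)
  after f: (1 7 2 6 3)
  after f: (1 3 6 2 7)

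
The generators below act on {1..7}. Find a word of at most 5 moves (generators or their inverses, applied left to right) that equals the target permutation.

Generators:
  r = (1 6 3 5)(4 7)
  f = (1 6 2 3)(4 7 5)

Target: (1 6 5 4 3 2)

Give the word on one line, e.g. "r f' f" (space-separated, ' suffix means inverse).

f' r r r

  after f': (1 3 2 6)(4 5 7)
  after r: (1 5 4)(2 3)
  after r: (2 5 7 4 6 3)
  after r: (1 6 5 4 3 2)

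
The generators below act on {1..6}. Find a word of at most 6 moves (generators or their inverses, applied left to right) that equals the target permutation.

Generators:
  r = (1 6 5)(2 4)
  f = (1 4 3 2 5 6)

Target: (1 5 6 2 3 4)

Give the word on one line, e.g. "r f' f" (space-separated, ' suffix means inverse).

r r r r f'

  after r: (1 6 5)(2 4)
  after r: (1 5 6)
  after r: (2 4)
  after r: (1 6 5)
  after f': (1 5 6 2 3 4)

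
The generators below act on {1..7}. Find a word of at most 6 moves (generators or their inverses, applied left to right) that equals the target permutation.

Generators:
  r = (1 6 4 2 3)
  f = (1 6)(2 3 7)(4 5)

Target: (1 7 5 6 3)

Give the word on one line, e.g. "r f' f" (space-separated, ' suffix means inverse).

  after f': (1 6)(2 7 3)(4 5)
  after r': (2 7)(3 4 5 6)
  after r': (1 3 6 2 7 4 5)
  after f: (1 7 5 6 3)

f' r' r' f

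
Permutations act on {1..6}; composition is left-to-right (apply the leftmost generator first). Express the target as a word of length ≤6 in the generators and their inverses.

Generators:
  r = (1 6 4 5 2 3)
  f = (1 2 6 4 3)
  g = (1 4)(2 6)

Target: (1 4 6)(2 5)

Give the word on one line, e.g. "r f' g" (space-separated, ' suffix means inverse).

f f g' g' r

  after f: (1 2 6 4 3)
  after f: (1 6 3 2 4)
  after g': (1 2)(3 6)
  after g': (1 6 3 2 4)
  after r: (1 4 6)(2 5)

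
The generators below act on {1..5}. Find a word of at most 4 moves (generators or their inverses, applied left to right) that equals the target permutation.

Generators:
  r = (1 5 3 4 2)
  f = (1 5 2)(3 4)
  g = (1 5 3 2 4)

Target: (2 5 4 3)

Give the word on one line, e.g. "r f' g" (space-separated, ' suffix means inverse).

g' f r' g'

  after g': (1 4 2 3 5)
  after f: (1 3 2 4)
  after r': (1 5)(2 3 4)
  after g': (2 5 4 3)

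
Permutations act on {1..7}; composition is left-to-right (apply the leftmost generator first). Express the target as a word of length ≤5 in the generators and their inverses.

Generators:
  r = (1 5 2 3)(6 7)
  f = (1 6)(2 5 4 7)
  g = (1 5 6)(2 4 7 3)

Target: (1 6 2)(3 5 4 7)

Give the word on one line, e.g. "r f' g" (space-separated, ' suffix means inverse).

r f' r' r' g'

  after r: (1 5 2 3)(6 7)
  after f': (1 2 3 6 4 5 7)
  after r': (1 5 6 4)(3 7)
  after r': (2 5 7)(3 6 4)
  after g': (1 6 2)(3 5 4 7)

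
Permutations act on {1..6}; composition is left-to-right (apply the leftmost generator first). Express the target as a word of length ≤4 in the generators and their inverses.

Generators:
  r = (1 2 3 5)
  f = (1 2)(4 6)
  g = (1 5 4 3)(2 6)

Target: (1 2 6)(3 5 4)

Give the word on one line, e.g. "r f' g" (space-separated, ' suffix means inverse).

r' f g' r

  after r': (1 5 3 2)
  after f: (1 5 3)(4 6)
  after g': (2 6 5 4)
  after r: (1 2 6)(3 5 4)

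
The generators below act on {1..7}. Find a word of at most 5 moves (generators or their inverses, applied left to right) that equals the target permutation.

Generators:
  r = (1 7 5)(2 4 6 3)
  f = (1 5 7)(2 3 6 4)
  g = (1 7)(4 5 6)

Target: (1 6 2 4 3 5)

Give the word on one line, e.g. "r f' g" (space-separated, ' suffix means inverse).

f' f' g

  after f': (1 7 5)(2 4 6 3)
  after f': (1 5 7)(2 6)(3 4)
  after g: (1 6 2 4 3 5)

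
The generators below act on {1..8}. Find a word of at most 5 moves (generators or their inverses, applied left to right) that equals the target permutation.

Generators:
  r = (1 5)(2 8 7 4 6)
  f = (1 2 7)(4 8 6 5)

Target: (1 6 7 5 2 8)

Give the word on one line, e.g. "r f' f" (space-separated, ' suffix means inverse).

  after f': (1 7 2)(4 5 6 8)
  after f': (1 2 7)(4 6)(5 8)
  after r': (1 6 7 5 2 8)

f' f' r'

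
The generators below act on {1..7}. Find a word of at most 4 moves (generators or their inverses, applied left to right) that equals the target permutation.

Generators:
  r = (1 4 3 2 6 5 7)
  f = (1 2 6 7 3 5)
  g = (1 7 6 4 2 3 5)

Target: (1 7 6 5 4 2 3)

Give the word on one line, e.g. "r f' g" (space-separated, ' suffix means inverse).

f' r' f

  after f': (1 5 3 7 6 2)
  after r': (1 6 3 5 4)(2 7)
  after f: (1 7 6 5 4 2 3)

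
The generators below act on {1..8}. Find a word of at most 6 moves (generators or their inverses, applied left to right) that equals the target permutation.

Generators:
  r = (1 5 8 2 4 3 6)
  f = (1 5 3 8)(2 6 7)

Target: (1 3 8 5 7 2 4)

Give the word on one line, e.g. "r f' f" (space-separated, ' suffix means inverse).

  after r': (1 6 3 4 2 8 5)
  after f': (1 2 3 4 7 6 5 8)
  after r: (1 4 7)(2 6 8 5)
  after f': (1 4 6 3 5 7 8)
  after r: (1 3 8 5 7 2 4)

r' f' r f' r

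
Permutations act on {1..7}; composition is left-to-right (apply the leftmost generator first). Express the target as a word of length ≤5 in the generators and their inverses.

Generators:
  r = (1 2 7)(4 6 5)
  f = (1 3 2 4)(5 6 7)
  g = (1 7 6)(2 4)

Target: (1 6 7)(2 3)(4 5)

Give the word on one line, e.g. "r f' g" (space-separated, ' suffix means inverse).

  after g: (1 7 6)(2 4)
  after g: (1 6 7)
  after f': (1 5 7 4 2 3)
  after g: (1 5 6)(2 3 7)
  after r': (1 6 7)(2 3)(4 5)

g g f' g r'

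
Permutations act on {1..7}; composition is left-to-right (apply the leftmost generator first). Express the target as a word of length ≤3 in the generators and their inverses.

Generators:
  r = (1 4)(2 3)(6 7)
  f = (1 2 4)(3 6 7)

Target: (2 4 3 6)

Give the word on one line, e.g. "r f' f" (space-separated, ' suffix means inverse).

  after f': (1 4 2)(3 7 6)
  after r': (2 4 3 6)

f' r'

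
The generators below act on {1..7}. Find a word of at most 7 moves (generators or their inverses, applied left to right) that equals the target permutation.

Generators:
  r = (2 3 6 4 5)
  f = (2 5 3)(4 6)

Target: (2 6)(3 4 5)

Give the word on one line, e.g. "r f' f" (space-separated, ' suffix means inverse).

f f r' f' r

  after f: (2 5 3)(4 6)
  after f: (2 3 5)
  after r': (3 4 6)
  after f': (2 3 6 5)
  after r: (2 6)(3 4 5)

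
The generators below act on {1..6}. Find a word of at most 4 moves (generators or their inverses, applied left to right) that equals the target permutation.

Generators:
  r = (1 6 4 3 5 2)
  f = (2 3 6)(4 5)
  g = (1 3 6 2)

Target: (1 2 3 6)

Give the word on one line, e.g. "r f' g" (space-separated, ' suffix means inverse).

  after f: (2 3 6)(4 5)
  after f: (2 6 3)
  after g': (1 2 3 6)

f f g'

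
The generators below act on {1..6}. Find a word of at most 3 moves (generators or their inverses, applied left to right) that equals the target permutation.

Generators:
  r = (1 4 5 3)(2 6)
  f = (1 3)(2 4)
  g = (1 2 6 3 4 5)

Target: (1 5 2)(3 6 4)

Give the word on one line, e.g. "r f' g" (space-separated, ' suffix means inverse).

  after f: (1 3)(2 4)
  after g: (1 4 6 3 2 5)
  after g: (1 5 2)(3 6 4)

f g g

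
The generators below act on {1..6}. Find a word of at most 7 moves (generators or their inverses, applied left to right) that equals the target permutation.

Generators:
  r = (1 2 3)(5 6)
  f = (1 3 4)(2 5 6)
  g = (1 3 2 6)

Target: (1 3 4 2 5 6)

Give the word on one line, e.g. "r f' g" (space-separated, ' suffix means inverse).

  after f': (1 4 3)(2 6 5)
  after r: (1 4)(2 5 3)
  after g': (1 4 6 2 5)
  after r: (1 4 5 2 6 3)
  after f': (1 3 4 2 5 6)

f' r g' r f'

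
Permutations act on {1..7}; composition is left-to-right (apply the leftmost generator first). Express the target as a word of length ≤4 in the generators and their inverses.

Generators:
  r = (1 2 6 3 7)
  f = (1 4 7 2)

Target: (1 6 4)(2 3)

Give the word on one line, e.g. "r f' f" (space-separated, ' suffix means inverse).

  after r: (1 2 6 3 7)
  after r: (1 6 7 2 3)
  after f': (1 6 4)(2 3)

r r f'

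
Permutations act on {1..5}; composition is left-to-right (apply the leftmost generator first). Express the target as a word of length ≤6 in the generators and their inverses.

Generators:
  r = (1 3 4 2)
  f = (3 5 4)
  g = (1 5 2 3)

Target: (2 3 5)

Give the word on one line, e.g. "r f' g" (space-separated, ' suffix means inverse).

  after g': (1 3 2 5)
  after r: (1 4 2 5 3)
  after r: (1 2 5 4)
  after r: (2 5)(3 4)
  after f': (2 3 5)

g' r r r f'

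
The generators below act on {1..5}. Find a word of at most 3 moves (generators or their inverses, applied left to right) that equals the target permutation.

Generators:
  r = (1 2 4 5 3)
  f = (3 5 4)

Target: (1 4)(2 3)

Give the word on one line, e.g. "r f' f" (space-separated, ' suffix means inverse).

r f' r

  after r: (1 2 4 5 3)
  after f': (1 2 5 4 3)
  after r: (1 4)(2 3)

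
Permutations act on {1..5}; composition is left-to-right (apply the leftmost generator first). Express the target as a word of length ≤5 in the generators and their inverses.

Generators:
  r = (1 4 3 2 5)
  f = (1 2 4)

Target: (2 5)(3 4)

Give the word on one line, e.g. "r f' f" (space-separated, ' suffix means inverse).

f f r'

  after f: (1 2 4)
  after f: (1 4 2)
  after r': (2 5)(3 4)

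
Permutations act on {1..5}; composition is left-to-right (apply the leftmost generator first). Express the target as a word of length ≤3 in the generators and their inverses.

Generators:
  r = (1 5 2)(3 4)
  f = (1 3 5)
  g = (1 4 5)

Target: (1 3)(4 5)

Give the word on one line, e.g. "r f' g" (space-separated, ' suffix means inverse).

  after f: (1 3 5)
  after g': (1 3 4)
  after g': (1 3)(4 5)

f g' g'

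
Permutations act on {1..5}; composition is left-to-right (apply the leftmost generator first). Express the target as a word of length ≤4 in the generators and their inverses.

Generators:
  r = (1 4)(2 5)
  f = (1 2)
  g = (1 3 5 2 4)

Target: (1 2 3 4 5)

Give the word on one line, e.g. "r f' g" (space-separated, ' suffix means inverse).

  after g': (1 4 2 5 3)
  after g': (1 2 3 4 5)

g' g'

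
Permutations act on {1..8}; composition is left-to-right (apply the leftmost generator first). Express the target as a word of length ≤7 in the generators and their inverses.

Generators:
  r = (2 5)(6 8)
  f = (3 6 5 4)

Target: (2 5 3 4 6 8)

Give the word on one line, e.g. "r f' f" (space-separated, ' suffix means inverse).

  after f': (3 4 5 6)
  after r': (2 5 8 6 3 4)
  after f: (2 4)(5 8)
  after r': (2 4 5 6 8)
  after f': (2 5 3 4 6 8)

f' r' f r' f'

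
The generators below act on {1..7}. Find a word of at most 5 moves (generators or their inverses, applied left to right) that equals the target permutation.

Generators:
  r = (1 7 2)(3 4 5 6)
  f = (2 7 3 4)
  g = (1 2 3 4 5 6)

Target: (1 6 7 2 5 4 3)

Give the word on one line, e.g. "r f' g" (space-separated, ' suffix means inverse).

  after r: (1 7 2)(3 4 5 6)
  after f': (1 2)(4 5 6 7)
  after g': (2 6 7 3)
  after g': (1 6 7 2 5 4 3)

r f' g' g'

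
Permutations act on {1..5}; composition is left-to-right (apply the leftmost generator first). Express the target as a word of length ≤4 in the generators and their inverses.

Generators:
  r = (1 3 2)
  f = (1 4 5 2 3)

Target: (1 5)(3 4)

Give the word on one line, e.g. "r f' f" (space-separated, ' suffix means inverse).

r f' f'

  after r: (1 3 2)
  after f': (1 2 3 5 4)
  after f': (1 5)(3 4)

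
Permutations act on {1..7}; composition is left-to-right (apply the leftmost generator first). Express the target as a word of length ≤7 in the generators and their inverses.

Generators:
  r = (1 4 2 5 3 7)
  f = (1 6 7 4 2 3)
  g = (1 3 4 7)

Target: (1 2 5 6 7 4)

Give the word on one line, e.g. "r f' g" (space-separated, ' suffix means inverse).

f r' f f f

  after f: (1 6 7 4 2 3)
  after r': (1 6 3 7)(2 5)
  after f: (1 7 6)(2 5 3 4)
  after f: (1 4 3 2 5)
  after f: (1 2 5 6 7 4)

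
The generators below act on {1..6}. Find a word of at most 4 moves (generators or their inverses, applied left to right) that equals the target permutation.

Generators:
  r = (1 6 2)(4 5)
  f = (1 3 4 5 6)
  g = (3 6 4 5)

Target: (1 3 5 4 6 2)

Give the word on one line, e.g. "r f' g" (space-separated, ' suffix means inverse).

r' r' g'

  after r': (1 2 6)(4 5)
  after r': (1 6 2)
  after g': (1 3 5 4 6 2)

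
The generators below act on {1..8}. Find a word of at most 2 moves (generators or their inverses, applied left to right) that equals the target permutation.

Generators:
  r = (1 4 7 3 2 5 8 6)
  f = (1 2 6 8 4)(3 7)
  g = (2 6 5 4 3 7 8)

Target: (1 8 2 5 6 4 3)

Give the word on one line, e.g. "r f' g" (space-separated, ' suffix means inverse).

r f'

  after r: (1 4 7 3 2 5 8 6)
  after f': (1 8 2 5 6 4 3)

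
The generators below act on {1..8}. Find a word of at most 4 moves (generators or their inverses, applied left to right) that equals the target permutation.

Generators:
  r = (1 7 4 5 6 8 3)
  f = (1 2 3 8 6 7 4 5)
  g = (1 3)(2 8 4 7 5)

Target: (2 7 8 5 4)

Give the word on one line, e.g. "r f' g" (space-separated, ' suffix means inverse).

g' g'

  after g': (1 3)(2 5 7 4 8)
  after g': (2 7 8 5 4)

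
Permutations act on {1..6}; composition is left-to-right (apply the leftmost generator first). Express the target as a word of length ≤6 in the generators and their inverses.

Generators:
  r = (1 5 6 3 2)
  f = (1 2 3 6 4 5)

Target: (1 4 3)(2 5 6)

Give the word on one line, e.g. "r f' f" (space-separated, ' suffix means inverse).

  after r: (1 5 6 3 2)
  after f: (4 5)
  after r: (1 5 4 6 3 2)
  after f': (1 4 3)(2 5 6)

r f r f'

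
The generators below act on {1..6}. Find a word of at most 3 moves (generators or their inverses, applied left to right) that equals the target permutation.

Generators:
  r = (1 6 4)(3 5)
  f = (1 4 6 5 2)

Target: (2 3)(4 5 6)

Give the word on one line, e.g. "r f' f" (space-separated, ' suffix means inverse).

f' r f

  after f': (1 2 5 6 4)
  after r: (1 2 3 5 4 6)
  after f: (2 3)(4 5 6)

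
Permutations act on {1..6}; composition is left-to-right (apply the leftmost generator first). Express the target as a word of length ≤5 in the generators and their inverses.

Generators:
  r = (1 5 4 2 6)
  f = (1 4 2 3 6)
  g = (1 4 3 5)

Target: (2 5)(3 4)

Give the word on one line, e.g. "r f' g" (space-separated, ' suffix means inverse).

g r f g' f'

  after g: (1 4 3 5)
  after r: (1 2 6)(3 4)
  after f: (1 3 2)(4 6)
  after g': (1 4 6)(2 5 3)
  after f': (2 5)(3 4)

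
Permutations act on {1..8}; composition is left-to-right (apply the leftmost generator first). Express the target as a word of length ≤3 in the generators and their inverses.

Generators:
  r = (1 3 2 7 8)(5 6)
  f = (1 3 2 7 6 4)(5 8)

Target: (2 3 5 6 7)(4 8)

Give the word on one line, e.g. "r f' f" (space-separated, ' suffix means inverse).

f' r' f

  after f': (1 4 6 7 2 3)(5 8)
  after r': (1 4 5 7 3 8 6 2)
  after f: (2 3 5 6 7)(4 8)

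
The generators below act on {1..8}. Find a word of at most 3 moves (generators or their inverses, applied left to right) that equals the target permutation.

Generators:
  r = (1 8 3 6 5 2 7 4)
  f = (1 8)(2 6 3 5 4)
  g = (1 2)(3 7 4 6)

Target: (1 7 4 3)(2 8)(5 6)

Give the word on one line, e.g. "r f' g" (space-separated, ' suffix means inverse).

  after g': (1 2)(3 6 4 7)
  after f': (1 4 7 6 5 3 2 8)
  after g': (1 7 4 3)(2 8)(5 6)

g' f' g'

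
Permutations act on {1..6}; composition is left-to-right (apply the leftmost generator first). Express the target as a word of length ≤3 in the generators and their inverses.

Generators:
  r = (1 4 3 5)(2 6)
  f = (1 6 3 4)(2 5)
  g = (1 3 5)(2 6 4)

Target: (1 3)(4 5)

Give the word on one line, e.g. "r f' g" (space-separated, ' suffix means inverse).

r' r'

  after r': (1 5 3 4)(2 6)
  after r': (1 3)(4 5)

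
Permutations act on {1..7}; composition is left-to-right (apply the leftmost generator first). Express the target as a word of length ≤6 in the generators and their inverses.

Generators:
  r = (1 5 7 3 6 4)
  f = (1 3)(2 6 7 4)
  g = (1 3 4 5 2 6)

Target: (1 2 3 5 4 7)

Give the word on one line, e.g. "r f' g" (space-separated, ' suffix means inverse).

  after r': (1 4 6 3 7 5)
  after r': (1 6 7)(3 5 4)
  after g': (1 2 5 3 4)(6 7)
  after r: (1 2 7 4 5 6 3)
  after r: (1 2 3 5 4 7)

r' r' g' r r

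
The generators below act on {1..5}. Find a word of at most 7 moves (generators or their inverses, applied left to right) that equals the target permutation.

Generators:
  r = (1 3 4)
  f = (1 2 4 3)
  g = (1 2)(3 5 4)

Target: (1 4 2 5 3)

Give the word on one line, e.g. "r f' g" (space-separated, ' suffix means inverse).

  after f: (1 2 4 3)
  after g: (2 3)(4 5)
  after g: (1 2 5 3)
  after r: (1 2 5 4)
  after f: (1 4 2 5 3)

f g g r f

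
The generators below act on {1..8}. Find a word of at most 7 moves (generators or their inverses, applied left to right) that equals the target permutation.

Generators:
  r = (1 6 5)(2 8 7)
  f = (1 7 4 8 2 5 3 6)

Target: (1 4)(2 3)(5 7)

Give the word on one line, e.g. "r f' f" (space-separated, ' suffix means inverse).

f r' f r' f

  after f: (1 7 4 8 2 5 3 6)
  after r': (1 8 7 4 2 6 5 3)
  after f: (1 2)(3 7 8 4 5 6)
  after r': (1 7 2 5)(3 8 4 6)
  after f: (1 4)(2 3)(5 7)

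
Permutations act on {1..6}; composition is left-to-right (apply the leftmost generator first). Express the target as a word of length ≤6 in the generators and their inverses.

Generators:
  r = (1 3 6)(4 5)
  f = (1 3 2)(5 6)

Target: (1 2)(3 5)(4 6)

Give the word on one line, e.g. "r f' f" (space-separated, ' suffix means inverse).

f' r' f' f' f'

  after f': (1 2 3)(5 6)
  after r': (1 2)(3 6 4 5)
  after f': (1 3 5)(4 6)
  after f': (2 3 6 4 5)
  after f': (1 2)(3 5)(4 6)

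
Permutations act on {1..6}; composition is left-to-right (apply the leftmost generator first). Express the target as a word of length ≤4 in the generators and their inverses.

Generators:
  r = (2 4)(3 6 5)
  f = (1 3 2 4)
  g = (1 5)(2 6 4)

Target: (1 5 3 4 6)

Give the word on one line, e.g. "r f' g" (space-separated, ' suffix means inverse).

r g

  after r: (2 4)(3 6 5)
  after g: (1 5 3 4 6)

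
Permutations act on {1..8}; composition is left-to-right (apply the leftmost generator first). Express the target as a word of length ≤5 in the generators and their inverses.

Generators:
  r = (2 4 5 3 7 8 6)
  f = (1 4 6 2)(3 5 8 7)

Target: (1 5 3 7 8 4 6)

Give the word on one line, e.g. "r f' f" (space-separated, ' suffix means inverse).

  after r: (2 4 5 3 7 8 6)
  after f: (1 4 8 2 6)
  after r: (1 5 3 7 8 4 6)

r f r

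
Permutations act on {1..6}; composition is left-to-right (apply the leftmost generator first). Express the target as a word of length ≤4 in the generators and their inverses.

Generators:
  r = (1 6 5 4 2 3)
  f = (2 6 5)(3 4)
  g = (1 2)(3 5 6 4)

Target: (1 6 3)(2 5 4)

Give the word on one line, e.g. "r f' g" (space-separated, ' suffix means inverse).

g f g' f'

  after g: (1 2)(3 5 6 4)
  after f: (1 6 3 2)
  after g': (1 5 3)(4 6)
  after f': (1 6 3)(2 5 4)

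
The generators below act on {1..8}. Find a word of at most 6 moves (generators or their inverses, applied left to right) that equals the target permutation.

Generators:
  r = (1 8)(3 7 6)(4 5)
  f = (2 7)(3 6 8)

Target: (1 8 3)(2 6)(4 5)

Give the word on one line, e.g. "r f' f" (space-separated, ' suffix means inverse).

  after f': (2 7)(3 8 6)
  after r: (1 8 3)(2 6 7)(4 5)
  after f: (1 3)(2 8 6)(4 5)
  after f: (1 6 7 2 3)(4 5)
  after f: (1 8 3)(2 6)(4 5)

f' r f f f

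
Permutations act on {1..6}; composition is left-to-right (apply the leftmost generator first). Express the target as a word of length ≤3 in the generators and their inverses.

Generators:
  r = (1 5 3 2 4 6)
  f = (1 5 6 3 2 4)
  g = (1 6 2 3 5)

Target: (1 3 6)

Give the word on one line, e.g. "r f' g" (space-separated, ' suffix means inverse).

  after r': (1 6 4 2 3 5)
  after f: (1 3 6)

r' f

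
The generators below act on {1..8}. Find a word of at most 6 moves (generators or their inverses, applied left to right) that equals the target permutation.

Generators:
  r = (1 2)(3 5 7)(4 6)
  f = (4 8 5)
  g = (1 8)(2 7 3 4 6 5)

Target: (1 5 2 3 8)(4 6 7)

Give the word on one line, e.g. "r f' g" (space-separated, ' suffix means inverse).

  after g: (1 8)(2 7 3 4 6 5)
  after r': (1 8 2 5)(3 6)
  after r': (1 8)(2 3 4 6 7 5)
  after f: (1 5 2 3 8)(4 6 7)

g r' r' f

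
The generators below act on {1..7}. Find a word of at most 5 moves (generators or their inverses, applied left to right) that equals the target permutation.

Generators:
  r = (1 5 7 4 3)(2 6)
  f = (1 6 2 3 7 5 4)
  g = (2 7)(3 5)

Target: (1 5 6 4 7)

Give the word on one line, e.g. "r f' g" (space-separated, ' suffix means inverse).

g f' f'

  after g: (2 7)(3 5)
  after f': (1 4 5 2 3 7 6)
  after f': (1 5 6 4 7)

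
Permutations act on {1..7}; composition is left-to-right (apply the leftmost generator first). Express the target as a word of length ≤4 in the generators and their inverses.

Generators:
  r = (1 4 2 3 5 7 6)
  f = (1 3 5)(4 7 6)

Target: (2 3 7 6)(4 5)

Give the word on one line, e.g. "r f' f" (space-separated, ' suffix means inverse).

r' r' f' r'

  after r': (1 6 7 5 3 2 4)
  after r': (1 7 3 4 6 5 2)
  after f': (1 4 7)(2 5)(3 6)
  after r': (2 3 7 6)(4 5)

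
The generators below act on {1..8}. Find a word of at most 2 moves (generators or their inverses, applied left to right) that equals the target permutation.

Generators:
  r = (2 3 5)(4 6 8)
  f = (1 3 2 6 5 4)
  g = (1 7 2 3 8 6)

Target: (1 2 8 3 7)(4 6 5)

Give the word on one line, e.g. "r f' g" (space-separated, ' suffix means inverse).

  after f: (1 3 2 6 5 4)
  after g': (1 2 8 3 7)(4 6 5)

f g'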